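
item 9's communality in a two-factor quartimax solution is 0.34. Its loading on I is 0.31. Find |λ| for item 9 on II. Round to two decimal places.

Under orthogonal rotation h² = Σλ², so λ_II² = h² − (0.0961) = 0.34 − 0.0961 = 0.2439.
|λ| = √0.2439 = 0.4939.

0.49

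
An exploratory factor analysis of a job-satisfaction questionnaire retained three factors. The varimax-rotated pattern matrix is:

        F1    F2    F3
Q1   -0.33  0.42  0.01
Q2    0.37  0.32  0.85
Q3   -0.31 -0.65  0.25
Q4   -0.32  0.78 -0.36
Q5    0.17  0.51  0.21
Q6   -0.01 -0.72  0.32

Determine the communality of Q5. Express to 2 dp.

0.33

h² = 0.17² + 0.51² + 0.21² = 0.0289 + 0.2601 + 0.0441 = 0.3331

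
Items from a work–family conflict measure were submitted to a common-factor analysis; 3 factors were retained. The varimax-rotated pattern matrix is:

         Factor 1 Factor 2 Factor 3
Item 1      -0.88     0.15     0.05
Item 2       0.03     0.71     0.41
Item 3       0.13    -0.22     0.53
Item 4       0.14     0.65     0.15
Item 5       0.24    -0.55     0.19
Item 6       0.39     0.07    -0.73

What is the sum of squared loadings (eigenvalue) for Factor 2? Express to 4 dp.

1.3049

SS loadings for Factor 2 = 0.15² + 0.71² + (-0.22)² + 0.65² + (-0.55)² + 0.07² = 0.0225 + 0.5041 + 0.0484 + 0.4225 + 0.3025 + 0.0049 = 1.3049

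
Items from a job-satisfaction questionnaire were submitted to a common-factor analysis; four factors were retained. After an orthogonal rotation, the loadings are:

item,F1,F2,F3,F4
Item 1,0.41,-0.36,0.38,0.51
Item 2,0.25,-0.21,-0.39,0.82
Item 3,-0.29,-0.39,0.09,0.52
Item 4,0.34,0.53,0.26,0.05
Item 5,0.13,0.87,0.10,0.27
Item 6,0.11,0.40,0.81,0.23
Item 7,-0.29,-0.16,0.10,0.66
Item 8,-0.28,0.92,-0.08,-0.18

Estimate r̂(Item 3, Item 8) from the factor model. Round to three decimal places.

-0.378

r̂ = Σ λ_i·λ_j across factors = (-0.29)(-0.28) + (-0.39)(0.92) + (0.09)(-0.08) + (0.52)(-0.18)
  = +0.0812 -0.3588 -0.0072 -0.0936 = -0.3784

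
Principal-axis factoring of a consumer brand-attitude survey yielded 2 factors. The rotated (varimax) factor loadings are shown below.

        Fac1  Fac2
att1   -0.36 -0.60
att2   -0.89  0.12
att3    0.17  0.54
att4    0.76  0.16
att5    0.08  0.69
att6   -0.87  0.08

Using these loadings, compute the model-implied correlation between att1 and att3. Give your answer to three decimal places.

r̂ = Σ λ_i·λ_j across factors = (-0.36)(0.17) + (-0.60)(0.54)
  = -0.0612 -0.3240 = -0.3852

-0.385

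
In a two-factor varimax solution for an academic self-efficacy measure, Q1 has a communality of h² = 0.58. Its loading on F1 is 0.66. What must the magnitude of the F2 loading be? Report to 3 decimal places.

0.380

Under orthogonal rotation h² = Σλ², so λ_F2² = h² − (0.4356) = 0.58 − 0.4356 = 0.1444.
|λ| = √0.1444 = 0.3800.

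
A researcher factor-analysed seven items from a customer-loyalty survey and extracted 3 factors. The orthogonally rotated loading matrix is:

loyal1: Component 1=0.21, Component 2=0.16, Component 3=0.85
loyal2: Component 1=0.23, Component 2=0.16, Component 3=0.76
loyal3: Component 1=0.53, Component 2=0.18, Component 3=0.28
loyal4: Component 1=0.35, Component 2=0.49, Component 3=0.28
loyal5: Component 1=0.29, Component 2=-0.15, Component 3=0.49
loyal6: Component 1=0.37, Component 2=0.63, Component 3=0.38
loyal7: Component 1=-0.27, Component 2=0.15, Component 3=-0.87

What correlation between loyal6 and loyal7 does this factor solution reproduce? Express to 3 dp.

-0.336

r̂ = Σ λ_i·λ_j across factors = (0.37)(-0.27) + (0.63)(0.15) + (0.38)(-0.87)
  = -0.0999 +0.0945 -0.3306 = -0.3360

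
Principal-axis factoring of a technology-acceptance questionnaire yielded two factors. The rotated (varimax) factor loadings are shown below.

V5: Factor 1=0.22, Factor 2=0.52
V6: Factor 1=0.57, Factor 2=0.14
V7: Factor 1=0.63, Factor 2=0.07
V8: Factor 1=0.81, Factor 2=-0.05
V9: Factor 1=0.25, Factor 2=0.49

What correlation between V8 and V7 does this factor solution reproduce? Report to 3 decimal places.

0.507

r̂ = Σ λ_i·λ_j across factors = (0.81)(0.63) + (-0.05)(0.07)
  = +0.5103 -0.0035 = 0.5068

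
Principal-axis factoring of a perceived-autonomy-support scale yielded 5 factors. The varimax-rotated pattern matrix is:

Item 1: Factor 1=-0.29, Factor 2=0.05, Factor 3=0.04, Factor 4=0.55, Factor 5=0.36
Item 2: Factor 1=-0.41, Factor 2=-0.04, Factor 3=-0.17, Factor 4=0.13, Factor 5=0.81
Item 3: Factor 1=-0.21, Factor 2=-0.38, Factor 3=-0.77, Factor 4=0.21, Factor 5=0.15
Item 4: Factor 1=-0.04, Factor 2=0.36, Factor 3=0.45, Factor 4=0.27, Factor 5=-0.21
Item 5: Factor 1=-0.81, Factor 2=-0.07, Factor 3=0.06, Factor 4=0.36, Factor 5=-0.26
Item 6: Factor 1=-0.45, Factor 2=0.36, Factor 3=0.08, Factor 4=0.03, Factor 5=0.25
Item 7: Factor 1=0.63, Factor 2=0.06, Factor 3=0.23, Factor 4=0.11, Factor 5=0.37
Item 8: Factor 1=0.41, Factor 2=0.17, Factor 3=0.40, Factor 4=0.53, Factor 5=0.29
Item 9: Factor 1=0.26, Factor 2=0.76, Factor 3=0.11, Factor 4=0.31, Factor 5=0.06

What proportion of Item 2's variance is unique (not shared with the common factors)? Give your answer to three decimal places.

h² = (-0.41)² + (-0.04)² + (-0.17)² + 0.13² + 0.81² = 0.1681 + 0.0016 + 0.0289 + 0.0169 + 0.6561 = 0.8716
Uniqueness u² = 1 − h² = 1 − 0.8716 = 0.1284

0.128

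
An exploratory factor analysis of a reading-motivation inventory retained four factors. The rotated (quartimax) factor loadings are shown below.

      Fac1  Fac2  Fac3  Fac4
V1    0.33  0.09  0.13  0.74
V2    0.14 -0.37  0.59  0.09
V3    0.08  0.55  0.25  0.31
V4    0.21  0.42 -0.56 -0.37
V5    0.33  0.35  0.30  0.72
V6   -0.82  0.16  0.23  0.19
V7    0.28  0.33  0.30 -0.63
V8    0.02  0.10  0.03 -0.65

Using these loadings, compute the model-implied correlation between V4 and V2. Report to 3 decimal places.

-0.490

r̂ = Σ λ_i·λ_j across factors = (0.21)(0.14) + (0.42)(-0.37) + (-0.56)(0.59) + (-0.37)(0.09)
  = +0.0294 -0.1554 -0.3304 -0.0333 = -0.4897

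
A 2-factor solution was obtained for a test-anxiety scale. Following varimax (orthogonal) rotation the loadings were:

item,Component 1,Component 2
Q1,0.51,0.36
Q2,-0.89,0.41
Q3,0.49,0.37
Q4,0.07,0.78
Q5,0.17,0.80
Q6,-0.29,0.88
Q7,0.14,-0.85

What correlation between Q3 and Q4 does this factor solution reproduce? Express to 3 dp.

0.323

r̂ = Σ λ_i·λ_j across factors = (0.49)(0.07) + (0.37)(0.78)
  = +0.0343 +0.2886 = 0.3229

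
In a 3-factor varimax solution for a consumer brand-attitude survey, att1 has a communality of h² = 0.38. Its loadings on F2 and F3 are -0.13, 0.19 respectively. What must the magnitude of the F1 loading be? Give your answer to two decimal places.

Under orthogonal rotation h² = Σλ², so λ_F1² = h² − (0.0530) = 0.38 − 0.0530 = 0.3270.
|λ| = √0.3270 = 0.5718.

0.57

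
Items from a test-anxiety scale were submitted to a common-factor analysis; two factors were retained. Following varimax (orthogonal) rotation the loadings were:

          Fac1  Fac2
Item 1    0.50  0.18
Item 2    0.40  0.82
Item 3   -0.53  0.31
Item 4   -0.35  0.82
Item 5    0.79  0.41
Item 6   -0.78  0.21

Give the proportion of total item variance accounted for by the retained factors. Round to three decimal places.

SS loadings by factor: 2.0459, 1.6855; total = 3.7314.
Total variance with 6 standardized items is 6, so the solution explains 3.7314/6 = 0.6219.

0.622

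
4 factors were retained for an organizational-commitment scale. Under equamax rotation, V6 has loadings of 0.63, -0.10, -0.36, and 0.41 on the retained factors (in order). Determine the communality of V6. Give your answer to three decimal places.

0.705

h² = 0.63² + (-0.10)² + (-0.36)² + 0.41² = 0.3969 + 0.0100 + 0.1296 + 0.1681 = 0.7046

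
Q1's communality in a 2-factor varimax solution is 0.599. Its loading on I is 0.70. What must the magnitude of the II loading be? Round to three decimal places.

Under orthogonal rotation h² = Σλ², so λ_II² = h² − (0.4900) = 0.599 − 0.4900 = 0.1090.
|λ| = √0.1090 = 0.3302.

0.330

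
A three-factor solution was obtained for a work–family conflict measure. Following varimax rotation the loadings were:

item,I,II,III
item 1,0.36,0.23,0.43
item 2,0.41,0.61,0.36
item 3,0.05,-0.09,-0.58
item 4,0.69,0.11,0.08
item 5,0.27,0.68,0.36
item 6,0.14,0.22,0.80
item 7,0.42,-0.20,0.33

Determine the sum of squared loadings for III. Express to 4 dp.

1.5358

SS loadings for III = 0.43² + 0.36² + (-0.58)² + 0.08² + 0.36² + 0.80² + 0.33² = 0.1849 + 0.1296 + 0.3364 + 0.0064 + 0.1296 + 0.6400 + 0.1089 = 1.5358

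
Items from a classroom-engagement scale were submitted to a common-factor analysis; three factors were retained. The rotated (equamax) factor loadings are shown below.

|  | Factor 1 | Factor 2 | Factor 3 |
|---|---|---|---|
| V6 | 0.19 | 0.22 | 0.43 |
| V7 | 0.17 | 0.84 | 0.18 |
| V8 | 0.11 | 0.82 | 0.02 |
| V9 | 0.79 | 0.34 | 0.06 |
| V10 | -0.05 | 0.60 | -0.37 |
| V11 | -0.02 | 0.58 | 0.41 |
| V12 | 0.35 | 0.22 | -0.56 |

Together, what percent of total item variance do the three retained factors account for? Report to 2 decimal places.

56.48%

Communalities: 0.2694, 0.7669, 0.6849, 0.7433, 0.4994, 0.5049, 0.4845; Σh² = 3.9533.
Total variance with 7 standardized items is 7, so the solution explains 3.9533/7 = 0.5648 = 56.48%.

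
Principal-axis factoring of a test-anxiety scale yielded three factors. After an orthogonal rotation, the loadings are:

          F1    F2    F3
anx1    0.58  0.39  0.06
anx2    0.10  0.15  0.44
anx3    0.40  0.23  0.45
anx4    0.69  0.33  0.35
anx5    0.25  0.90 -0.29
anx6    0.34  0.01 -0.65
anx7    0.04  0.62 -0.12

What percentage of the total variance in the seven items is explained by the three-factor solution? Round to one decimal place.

53.4%

SS loadings by factor: 1.1622, 1.5309, 1.0432; total = 3.7363.
Total variance with 7 standardized items is 7, so the solution explains 3.7363/7 = 0.5338 = 53.38%.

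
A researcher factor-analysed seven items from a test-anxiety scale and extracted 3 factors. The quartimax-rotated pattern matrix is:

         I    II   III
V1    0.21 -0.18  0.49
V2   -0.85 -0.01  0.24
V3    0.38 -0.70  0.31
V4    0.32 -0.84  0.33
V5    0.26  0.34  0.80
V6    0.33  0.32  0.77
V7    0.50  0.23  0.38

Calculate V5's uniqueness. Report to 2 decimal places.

h² = 0.26² + 0.34² + 0.80² = 0.0676 + 0.1156 + 0.6400 = 0.8232
Uniqueness u² = 1 − h² = 1 − 0.8232 = 0.1768

0.18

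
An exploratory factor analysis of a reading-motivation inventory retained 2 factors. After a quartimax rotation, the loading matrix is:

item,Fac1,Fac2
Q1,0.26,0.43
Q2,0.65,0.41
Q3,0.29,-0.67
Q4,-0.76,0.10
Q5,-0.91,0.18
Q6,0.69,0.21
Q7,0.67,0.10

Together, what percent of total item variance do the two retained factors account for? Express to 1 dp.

Communalities: 0.2525, 0.5906, 0.5330, 0.5876, 0.8605, 0.5202, 0.4589; Σh² = 3.8033.
Total variance with 7 standardized items is 7, so the solution explains 3.8033/7 = 0.5433 = 54.33%.

54.3%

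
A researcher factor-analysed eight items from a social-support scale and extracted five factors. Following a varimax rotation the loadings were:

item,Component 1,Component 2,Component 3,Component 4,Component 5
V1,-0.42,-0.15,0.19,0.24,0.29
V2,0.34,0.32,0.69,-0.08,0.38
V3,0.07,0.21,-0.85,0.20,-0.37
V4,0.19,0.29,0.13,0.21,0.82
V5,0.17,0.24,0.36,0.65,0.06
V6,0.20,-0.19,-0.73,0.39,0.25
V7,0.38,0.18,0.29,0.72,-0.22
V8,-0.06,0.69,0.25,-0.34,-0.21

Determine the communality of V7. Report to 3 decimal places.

h² = 0.38² + 0.18² + 0.29² + 0.72² + (-0.22)² = 0.1444 + 0.0324 + 0.0841 + 0.5184 + 0.0484 = 0.8277

0.828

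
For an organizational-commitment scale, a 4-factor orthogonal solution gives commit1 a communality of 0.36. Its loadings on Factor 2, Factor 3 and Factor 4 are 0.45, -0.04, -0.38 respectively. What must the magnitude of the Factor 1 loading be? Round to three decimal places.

0.107

Under orthogonal rotation h² = Σλ², so λ_Factor 1² = h² − (0.3485) = 0.36 − 0.3485 = 0.0115.
|λ| = √0.0115 = 0.1072.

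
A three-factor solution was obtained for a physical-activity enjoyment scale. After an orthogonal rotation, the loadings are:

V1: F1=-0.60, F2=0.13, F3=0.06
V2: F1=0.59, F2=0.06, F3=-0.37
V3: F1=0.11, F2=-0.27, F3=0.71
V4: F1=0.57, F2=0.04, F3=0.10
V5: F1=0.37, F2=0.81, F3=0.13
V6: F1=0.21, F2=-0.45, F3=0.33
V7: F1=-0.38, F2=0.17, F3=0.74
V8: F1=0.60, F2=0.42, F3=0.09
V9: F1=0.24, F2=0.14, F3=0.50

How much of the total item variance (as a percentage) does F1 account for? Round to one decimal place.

19.9%

SS loadings for F1 = (-0.60)² + 0.59² + 0.11² + 0.57² + 0.37² + 0.21² + (-0.38)² + 0.60² + 0.24² = 1.7881
With 9 standardized items, total variance = 9. Proportion = 1.7881/9 = 0.1987 → 19.87%.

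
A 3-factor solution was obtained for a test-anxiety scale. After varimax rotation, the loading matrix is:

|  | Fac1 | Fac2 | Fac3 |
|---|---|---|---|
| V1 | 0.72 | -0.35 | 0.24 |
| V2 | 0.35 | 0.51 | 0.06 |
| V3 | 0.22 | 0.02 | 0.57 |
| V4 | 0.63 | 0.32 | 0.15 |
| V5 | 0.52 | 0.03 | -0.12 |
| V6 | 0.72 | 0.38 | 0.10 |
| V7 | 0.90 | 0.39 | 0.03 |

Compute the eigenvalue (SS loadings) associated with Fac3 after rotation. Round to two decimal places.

SS loadings for Fac3 = 0.24² + 0.06² + 0.57² + 0.15² + (-0.12)² + 0.10² + 0.03² = 0.0576 + 0.0036 + 0.3249 + 0.0225 + 0.0144 + 0.0100 + 0.0009 = 0.4339

0.43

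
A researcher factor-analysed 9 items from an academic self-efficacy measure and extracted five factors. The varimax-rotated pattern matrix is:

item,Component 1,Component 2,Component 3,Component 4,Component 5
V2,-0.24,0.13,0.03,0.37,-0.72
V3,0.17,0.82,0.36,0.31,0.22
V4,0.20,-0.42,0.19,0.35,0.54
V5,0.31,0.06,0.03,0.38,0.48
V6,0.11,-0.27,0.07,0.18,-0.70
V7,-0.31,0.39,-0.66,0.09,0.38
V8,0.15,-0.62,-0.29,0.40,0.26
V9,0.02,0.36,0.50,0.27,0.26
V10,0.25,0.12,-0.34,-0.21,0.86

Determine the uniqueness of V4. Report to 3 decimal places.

0.333

h² = 0.20² + (-0.42)² + 0.19² + 0.35² + 0.54² = 0.0400 + 0.1764 + 0.0361 + 0.1225 + 0.2916 = 0.6666
Uniqueness u² = 1 − h² = 1 − 0.6666 = 0.3334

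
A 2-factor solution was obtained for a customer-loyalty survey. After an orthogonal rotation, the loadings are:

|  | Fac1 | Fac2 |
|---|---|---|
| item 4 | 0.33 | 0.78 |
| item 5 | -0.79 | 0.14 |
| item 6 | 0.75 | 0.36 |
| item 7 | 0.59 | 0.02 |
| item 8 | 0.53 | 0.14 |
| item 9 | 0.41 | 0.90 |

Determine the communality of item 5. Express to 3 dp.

h² = (-0.79)² + 0.14² = 0.6241 + 0.0196 = 0.6437

0.644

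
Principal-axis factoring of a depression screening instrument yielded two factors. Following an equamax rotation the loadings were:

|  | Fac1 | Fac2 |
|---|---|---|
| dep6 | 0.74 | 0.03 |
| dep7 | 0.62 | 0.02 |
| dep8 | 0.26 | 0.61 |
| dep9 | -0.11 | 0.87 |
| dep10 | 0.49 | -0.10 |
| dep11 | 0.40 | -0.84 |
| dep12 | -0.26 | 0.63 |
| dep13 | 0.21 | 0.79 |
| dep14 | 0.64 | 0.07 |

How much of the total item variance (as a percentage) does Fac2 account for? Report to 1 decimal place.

SS loadings for Fac2 = 0.03² + 0.02² + 0.61² + 0.87² + (-0.10)² + (-0.84)² + 0.63² + 0.79² + 0.07² = 2.8718
With 9 standardized items, total variance = 9. Proportion = 2.8718/9 = 0.3191 → 31.91%.

31.9%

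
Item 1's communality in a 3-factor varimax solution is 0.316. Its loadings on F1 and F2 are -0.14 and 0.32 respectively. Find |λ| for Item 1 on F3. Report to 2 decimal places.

Under orthogonal rotation h² = Σλ², so λ_F3² = h² − (0.1220) = 0.316 − 0.1220 = 0.1940.
|λ| = √0.1940 = 0.4405.

0.44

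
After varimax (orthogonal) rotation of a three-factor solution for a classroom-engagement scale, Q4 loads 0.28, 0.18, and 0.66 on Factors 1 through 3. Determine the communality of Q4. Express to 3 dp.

h² = 0.28² + 0.18² + 0.66² = 0.0784 + 0.0324 + 0.4356 = 0.5464

0.546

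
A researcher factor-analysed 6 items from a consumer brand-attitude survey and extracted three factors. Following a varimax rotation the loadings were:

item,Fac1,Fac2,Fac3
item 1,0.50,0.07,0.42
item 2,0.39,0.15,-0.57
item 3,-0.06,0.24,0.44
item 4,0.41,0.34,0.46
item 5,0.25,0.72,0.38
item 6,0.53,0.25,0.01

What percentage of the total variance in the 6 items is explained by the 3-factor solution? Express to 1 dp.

SS loadings by factor: 0.9172, 0.7815, 1.0510; total = 2.7497.
Total variance with 6 standardized items is 6, so the solution explains 2.7497/6 = 0.4583 = 45.83%.

45.8%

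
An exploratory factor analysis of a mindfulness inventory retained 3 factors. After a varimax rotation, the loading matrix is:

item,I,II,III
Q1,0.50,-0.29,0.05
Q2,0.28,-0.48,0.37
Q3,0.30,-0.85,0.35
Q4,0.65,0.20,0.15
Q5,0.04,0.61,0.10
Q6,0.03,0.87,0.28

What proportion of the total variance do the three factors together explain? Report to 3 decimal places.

SS loadings by factor: 0.8434, 2.2060, 0.3728; total = 3.4222.
Total variance with 6 standardized items is 6, so the solution explains 3.4222/6 = 0.5704.

0.570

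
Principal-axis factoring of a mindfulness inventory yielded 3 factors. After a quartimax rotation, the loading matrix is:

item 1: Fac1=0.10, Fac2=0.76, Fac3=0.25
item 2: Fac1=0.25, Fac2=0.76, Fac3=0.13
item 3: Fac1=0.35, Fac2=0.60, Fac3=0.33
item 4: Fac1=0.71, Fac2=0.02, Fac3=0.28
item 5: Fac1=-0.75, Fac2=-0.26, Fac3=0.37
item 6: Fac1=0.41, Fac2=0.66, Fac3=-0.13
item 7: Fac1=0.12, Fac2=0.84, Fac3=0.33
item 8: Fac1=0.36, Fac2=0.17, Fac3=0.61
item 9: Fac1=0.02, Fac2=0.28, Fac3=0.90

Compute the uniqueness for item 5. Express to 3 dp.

h² = (-0.75)² + (-0.26)² + 0.37² = 0.5625 + 0.0676 + 0.1369 = 0.7670
Uniqueness u² = 1 − h² = 1 − 0.7670 = 0.2330

0.233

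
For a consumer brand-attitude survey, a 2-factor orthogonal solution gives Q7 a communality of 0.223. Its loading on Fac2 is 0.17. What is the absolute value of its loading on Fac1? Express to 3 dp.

Under orthogonal rotation h² = Σλ², so λ_Fac1² = h² − (0.0289) = 0.223 − 0.0289 = 0.1941.
|λ| = √0.1941 = 0.4406.

0.441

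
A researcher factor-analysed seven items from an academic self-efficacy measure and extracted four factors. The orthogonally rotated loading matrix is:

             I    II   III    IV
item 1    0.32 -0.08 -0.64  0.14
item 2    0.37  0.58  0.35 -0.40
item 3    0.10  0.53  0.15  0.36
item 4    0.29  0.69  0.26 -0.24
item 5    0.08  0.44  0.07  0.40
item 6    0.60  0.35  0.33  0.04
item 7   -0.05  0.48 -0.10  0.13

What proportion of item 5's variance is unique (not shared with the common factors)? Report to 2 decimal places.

0.64

h² = 0.08² + 0.44² + 0.07² + 0.40² = 0.0064 + 0.1936 + 0.0049 + 0.1600 = 0.3649
Uniqueness u² = 1 − h² = 1 − 0.3649 = 0.6351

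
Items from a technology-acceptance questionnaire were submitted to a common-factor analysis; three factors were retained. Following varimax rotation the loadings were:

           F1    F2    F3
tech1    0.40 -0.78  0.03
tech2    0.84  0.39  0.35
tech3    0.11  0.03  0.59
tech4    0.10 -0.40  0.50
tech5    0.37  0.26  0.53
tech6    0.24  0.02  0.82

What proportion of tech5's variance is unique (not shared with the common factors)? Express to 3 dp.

h² = 0.37² + 0.26² + 0.53² = 0.1369 + 0.0676 + 0.2809 = 0.4854
Uniqueness u² = 1 − h² = 1 − 0.4854 = 0.5146

0.515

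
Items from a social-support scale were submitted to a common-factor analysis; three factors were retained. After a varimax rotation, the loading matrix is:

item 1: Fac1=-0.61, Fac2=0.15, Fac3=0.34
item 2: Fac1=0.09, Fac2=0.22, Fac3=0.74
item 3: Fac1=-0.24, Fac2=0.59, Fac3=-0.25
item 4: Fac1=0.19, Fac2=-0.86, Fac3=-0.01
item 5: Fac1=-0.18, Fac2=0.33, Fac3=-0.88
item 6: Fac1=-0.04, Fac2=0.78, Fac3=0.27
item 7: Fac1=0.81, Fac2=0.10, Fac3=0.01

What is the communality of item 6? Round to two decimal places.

h² = (-0.04)² + 0.78² + 0.27² = 0.0016 + 0.6084 + 0.0729 = 0.6829

0.68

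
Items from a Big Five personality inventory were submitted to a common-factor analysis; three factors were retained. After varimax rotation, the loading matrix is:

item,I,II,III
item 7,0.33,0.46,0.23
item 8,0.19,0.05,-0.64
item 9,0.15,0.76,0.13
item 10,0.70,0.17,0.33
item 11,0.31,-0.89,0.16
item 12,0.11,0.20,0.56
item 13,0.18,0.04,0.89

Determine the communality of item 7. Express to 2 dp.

h² = 0.33² + 0.46² + 0.23² = 0.1089 + 0.2116 + 0.0529 = 0.3734

0.37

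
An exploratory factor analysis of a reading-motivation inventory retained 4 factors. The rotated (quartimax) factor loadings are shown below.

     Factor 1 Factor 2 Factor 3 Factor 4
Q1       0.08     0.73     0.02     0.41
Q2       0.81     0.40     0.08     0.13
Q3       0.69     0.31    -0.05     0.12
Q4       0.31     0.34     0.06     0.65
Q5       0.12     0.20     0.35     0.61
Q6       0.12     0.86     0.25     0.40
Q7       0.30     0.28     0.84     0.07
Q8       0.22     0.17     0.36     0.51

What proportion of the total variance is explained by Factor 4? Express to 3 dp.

0.177

SS loadings for Factor 4 = 0.41² + 0.13² + 0.12² + 0.65² + 0.61² + 0.40² + 0.07² + 0.51² = 1.4190
Proportion of variance = 1.4190 / 8 = 0.1774.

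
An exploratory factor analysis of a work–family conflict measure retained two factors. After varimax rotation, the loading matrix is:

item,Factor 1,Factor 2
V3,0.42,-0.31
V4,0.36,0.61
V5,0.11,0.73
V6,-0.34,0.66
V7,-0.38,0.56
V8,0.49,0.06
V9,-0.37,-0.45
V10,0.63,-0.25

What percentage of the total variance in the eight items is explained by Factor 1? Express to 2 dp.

SS loadings for Factor 1 = 0.42² + 0.36² + 0.11² + (-0.34)² + (-0.38)² + 0.49² + (-0.37)² + 0.63² = 1.3520
With 8 standardized items, total variance = 8. Proportion = 1.3520/8 = 0.1690 → 16.90%.

16.90%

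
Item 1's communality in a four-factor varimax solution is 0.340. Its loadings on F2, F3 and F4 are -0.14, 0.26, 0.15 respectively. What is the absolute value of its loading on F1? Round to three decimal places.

Under orthogonal rotation h² = Σλ², so λ_F1² = h² − (0.1097) = 0.340 − 0.1097 = 0.2303.
|λ| = √0.2303 = 0.4799.

0.480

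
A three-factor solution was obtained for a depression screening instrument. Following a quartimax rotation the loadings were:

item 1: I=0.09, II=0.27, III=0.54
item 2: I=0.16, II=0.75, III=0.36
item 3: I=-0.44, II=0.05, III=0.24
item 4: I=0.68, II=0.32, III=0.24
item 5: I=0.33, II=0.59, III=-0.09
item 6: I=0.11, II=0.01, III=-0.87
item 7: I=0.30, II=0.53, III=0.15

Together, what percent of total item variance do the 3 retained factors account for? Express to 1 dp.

SS loadings by factor: 0.9007, 1.3694, 1.3239; total = 3.5940.
Total variance with 7 standardized items is 7, so the solution explains 3.5940/7 = 0.5134 = 51.34%.

51.3%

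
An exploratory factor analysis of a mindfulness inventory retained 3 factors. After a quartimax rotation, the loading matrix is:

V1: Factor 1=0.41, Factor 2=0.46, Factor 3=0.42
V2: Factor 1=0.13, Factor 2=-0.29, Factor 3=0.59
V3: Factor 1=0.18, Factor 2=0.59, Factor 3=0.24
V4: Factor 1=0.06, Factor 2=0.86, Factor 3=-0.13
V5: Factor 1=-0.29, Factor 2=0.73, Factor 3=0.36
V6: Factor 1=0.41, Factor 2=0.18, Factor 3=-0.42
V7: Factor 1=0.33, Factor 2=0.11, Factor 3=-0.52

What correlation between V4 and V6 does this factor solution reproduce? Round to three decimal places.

0.234

r̂ = Σ λ_i·λ_j across factors = (0.06)(0.41) + (0.86)(0.18) + (-0.13)(-0.42)
  = +0.0246 +0.1548 +0.0546 = 0.2340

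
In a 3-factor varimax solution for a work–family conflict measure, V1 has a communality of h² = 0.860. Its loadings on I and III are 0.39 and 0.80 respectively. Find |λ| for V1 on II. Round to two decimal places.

0.26

Under orthogonal rotation h² = Σλ², so λ_II² = h² − (0.7921) = 0.860 − 0.7921 = 0.0679.
|λ| = √0.0679 = 0.2606.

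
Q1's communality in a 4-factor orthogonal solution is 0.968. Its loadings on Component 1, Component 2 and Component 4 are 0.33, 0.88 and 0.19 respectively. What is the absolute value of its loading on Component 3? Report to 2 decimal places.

0.22

Under orthogonal rotation h² = Σλ², so λ_Component 3² = h² − (0.9194) = 0.968 − 0.9194 = 0.0486.
|λ| = √0.0486 = 0.2205.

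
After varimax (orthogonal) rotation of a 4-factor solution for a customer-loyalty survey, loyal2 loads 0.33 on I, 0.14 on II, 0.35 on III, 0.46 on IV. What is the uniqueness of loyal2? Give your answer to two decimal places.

0.54

h² = 0.33² + 0.14² + 0.35² + 0.46² = 0.1089 + 0.0196 + 0.1225 + 0.2116 = 0.4626
Uniqueness u² = 1 − h² = 1 − 0.4626 = 0.5374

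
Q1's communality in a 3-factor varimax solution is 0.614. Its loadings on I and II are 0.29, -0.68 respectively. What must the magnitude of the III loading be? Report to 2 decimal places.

Under orthogonal rotation h² = Σλ², so λ_III² = h² − (0.5465) = 0.614 − 0.5465 = 0.0675.
|λ| = √0.0675 = 0.2598.

0.26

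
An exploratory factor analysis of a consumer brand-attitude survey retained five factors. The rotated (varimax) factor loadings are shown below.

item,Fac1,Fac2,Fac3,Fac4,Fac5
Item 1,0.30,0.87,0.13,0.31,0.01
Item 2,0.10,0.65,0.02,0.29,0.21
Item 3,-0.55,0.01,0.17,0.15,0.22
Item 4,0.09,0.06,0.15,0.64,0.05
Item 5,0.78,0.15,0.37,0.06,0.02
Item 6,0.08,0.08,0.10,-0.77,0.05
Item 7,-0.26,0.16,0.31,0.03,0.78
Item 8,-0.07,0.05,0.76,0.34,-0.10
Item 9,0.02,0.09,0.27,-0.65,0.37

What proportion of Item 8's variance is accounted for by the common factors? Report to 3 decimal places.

h² = (-0.07)² + 0.05² + 0.76² + 0.34² + (-0.10)² = 0.0049 + 0.0025 + 0.5776 + 0.1156 + 0.0100 = 0.7106

0.711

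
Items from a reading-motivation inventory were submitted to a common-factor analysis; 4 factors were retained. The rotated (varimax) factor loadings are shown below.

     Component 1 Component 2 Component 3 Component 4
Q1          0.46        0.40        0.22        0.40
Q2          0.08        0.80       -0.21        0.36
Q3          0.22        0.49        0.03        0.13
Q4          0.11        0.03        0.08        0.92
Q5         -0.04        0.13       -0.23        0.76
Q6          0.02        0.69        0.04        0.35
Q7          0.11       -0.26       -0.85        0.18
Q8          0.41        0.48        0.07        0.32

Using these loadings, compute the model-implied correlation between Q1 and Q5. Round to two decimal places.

r̂ = Σ λ_i·λ_j across factors = (0.46)(-0.04) + (0.40)(0.13) + (0.22)(-0.23) + (0.40)(0.76)
  = -0.0184 +0.0520 -0.0506 +0.3040 = 0.2870

0.29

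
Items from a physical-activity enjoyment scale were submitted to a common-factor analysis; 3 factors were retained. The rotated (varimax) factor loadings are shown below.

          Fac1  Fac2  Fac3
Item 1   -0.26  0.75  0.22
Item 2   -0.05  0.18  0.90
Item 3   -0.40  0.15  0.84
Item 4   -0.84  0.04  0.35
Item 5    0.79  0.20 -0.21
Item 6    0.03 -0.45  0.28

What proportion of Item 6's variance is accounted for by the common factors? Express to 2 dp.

0.28

h² = 0.03² + (-0.45)² + 0.28² = 0.0009 + 0.2025 + 0.0784 = 0.2818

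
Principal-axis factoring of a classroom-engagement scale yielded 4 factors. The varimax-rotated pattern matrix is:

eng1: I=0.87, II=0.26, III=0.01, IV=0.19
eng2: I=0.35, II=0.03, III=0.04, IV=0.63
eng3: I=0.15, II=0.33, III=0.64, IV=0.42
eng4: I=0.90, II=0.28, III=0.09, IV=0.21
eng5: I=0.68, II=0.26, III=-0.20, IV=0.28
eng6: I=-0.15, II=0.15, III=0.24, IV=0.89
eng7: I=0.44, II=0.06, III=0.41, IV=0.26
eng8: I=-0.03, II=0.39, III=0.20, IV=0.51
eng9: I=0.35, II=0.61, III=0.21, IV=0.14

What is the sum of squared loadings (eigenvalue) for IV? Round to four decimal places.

SS loadings for IV = 0.19² + 0.63² + 0.42² + 0.21² + 0.28² + 0.89² + 0.26² + 0.51² + 0.14² = 0.0361 + 0.3969 + 0.1764 + 0.0441 + 0.0784 + 0.7921 + 0.0676 + 0.2601 + 0.0196 = 1.8713

1.8713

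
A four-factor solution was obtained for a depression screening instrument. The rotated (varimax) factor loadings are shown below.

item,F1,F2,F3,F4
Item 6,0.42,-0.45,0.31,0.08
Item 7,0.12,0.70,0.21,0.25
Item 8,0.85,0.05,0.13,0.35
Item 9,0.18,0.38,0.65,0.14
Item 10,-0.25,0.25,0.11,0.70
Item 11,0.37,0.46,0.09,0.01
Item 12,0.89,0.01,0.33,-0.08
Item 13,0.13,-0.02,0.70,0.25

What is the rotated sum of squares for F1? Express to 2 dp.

SS loadings for F1 = 0.42² + 0.12² + 0.85² + 0.18² + (-0.25)² + 0.37² + 0.89² + 0.13² = 0.1764 + 0.0144 + 0.7225 + 0.0324 + 0.0625 + 0.1369 + 0.7921 + 0.0169 = 1.9541

1.95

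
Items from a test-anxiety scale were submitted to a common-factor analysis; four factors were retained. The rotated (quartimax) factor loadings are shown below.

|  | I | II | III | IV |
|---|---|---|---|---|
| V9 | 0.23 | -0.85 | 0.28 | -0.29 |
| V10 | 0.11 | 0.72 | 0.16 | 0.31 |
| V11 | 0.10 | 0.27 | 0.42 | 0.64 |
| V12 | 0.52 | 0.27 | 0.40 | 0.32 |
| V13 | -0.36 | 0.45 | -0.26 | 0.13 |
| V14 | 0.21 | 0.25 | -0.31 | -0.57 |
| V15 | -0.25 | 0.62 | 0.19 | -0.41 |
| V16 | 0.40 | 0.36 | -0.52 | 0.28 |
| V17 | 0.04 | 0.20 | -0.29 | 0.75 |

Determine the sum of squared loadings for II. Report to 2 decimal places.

2.21

SS loadings for II = (-0.85)² + 0.72² + 0.27² + 0.27² + 0.45² + 0.25² + 0.62² + 0.36² + 0.20² = 0.7225 + 0.5184 + 0.0729 + 0.0729 + 0.2025 + 0.0625 + 0.3844 + 0.1296 + 0.0400 = 2.2057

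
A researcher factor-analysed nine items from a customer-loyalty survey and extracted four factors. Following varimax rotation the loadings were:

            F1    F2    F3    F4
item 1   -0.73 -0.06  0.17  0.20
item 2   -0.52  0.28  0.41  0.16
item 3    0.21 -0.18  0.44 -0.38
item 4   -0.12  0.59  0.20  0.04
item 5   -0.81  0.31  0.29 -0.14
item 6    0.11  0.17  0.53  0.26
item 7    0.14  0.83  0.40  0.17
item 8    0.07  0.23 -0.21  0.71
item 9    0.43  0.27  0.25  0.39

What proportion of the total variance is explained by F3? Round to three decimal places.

0.118

SS loadings for F3 = 0.17² + 0.41² + 0.44² + 0.20² + 0.29² + 0.53² + 0.40² + (-0.21)² + 0.25² = 1.0622
Proportion of variance = 1.0622 / 9 = 0.1180.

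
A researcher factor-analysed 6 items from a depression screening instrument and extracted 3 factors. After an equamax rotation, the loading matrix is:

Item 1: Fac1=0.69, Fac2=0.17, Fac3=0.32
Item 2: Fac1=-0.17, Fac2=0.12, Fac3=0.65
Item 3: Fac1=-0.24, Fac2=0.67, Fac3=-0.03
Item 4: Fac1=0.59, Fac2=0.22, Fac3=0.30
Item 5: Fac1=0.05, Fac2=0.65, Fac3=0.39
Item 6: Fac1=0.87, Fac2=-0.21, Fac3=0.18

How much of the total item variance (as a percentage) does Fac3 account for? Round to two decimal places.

SS loadings for Fac3 = 0.32² + 0.65² + (-0.03)² + 0.30² + 0.39² + 0.18² = 0.8003
With 6 standardized items, total variance = 6. Proportion = 0.8003/6 = 0.1334 → 13.34%.

13.34%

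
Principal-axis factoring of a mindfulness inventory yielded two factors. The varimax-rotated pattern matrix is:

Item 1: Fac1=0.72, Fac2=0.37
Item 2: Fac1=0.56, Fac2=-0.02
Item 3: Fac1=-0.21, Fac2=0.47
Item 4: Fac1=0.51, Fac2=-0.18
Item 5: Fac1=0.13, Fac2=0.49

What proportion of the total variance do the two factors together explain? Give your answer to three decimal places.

Communalities: 0.6553, 0.3140, 0.2650, 0.2925, 0.2570; Σh² = 1.7838.
Total variance with 5 standardized items is 5, so the solution explains 1.7838/5 = 0.3568.

0.357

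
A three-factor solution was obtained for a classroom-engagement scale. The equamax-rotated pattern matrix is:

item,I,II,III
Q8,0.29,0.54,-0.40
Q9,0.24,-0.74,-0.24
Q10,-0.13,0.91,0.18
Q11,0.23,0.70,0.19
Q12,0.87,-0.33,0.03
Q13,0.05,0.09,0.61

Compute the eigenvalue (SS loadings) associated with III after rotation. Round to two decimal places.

0.66

SS loadings for III = (-0.40)² + (-0.24)² + 0.18² + 0.19² + 0.03² + 0.61² = 0.1600 + 0.0576 + 0.0324 + 0.0361 + 0.0009 + 0.3721 = 0.6591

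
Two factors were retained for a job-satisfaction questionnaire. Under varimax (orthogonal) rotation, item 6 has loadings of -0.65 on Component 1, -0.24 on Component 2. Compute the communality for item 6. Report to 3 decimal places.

h² = (-0.65)² + (-0.24)² = 0.4225 + 0.0576 = 0.4801

0.480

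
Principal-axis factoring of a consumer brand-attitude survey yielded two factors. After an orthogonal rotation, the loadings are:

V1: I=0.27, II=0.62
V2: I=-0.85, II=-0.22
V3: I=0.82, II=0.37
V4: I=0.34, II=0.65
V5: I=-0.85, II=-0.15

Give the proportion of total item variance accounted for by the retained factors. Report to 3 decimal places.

0.664

SS loadings by factor: 2.3059, 1.0147; total = 3.3206.
Total variance with 5 standardized items is 5, so the solution explains 3.3206/5 = 0.6641.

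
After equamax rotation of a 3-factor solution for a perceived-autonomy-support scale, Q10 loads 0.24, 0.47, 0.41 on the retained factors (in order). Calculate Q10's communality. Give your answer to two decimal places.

h² = 0.24² + 0.47² + 0.41² = 0.0576 + 0.2209 + 0.1681 = 0.4466

0.45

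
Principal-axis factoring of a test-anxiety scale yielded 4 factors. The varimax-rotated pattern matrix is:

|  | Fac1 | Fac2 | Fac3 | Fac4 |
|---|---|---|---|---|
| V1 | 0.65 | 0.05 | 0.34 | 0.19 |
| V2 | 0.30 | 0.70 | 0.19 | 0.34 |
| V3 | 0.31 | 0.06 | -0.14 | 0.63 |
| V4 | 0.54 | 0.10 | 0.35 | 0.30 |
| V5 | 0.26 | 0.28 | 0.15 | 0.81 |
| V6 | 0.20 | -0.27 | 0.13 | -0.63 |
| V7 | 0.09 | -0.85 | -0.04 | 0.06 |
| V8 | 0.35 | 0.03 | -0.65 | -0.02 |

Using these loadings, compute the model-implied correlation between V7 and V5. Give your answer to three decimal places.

-0.172

r̂ = Σ λ_i·λ_j across factors = (0.09)(0.26) + (-0.85)(0.28) + (-0.04)(0.15) + (0.06)(0.81)
  = +0.0234 -0.2380 -0.0060 +0.0486 = -0.1720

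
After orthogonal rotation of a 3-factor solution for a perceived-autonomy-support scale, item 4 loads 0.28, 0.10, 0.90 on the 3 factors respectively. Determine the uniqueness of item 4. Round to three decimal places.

0.102

h² = 0.28² + 0.10² + 0.90² = 0.0784 + 0.0100 + 0.8100 = 0.8984
Uniqueness u² = 1 − h² = 1 − 0.8984 = 0.1016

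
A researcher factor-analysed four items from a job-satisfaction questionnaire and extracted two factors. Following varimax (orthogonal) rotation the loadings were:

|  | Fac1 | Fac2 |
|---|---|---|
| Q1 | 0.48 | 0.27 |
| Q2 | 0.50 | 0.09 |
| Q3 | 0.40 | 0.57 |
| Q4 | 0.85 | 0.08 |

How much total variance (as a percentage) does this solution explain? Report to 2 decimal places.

44.38%

SS loadings by factor: 1.3629, 0.4123; total = 1.7752.
Total variance with 4 standardized items is 4, so the solution explains 1.7752/4 = 0.4438 = 44.38%.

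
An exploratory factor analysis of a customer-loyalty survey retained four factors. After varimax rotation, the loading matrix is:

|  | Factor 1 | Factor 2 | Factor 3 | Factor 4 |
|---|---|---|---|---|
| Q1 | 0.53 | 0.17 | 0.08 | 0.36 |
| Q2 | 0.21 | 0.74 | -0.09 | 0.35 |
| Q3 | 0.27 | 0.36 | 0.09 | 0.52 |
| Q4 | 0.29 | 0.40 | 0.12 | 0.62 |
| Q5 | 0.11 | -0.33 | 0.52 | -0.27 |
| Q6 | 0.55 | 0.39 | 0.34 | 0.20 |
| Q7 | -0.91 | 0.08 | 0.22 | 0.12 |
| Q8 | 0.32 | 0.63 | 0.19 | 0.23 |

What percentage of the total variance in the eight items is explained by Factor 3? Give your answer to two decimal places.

SS loadings for Factor 3 = 0.08² + (-0.09)² + 0.09² + 0.12² + 0.52² + 0.34² + 0.22² + 0.19² = 0.5075
With 8 standardized items, total variance = 8. Proportion = 0.5075/8 = 0.0634 → 6.34%.

6.34%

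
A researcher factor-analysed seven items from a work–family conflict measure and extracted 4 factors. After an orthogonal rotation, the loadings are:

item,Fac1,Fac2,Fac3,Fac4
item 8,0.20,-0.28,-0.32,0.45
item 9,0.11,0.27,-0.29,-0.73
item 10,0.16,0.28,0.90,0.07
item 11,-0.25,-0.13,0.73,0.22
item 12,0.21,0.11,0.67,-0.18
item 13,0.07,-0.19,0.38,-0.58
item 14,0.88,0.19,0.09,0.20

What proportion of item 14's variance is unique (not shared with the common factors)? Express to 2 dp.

0.14

h² = 0.88² + 0.19² + 0.09² + 0.20² = 0.7744 + 0.0361 + 0.0081 + 0.0400 = 0.8586
Uniqueness u² = 1 − h² = 1 − 0.8586 = 0.1414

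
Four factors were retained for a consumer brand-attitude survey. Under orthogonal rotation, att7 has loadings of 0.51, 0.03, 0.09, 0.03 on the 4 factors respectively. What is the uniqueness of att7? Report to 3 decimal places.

h² = 0.51² + 0.03² + 0.09² + 0.03² = 0.2601 + 0.0009 + 0.0081 + 0.0009 = 0.2700
Uniqueness u² = 1 − h² = 1 − 0.2700 = 0.7300

0.730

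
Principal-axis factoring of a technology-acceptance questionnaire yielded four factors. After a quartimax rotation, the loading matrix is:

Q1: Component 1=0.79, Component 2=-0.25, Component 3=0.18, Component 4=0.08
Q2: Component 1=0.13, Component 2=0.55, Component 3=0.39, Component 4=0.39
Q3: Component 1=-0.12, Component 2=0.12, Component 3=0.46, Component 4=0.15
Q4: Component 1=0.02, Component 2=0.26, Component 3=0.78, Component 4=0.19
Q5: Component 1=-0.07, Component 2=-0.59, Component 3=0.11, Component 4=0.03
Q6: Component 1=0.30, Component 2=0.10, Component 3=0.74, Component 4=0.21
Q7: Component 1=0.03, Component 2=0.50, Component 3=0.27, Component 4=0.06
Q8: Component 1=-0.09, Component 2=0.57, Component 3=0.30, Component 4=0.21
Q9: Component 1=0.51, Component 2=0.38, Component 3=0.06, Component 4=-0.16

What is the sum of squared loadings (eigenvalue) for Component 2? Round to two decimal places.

1.52

SS loadings for Component 2 = (-0.25)² + 0.55² + 0.12² + 0.26² + (-0.59)² + 0.10² + 0.50² + 0.57² + 0.38² = 0.0625 + 0.3025 + 0.0144 + 0.0676 + 0.3481 + 0.0100 + 0.2500 + 0.3249 + 0.1444 = 1.5244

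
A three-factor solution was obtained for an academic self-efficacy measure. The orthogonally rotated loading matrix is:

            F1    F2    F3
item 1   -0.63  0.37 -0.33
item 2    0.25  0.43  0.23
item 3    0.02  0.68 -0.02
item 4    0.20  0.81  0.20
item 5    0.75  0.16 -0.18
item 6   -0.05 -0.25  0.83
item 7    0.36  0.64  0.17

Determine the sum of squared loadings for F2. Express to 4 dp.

SS loadings for F2 = 0.37² + 0.43² + 0.68² + 0.81² + 0.16² + (-0.25)² + 0.64² = 0.1369 + 0.1849 + 0.4624 + 0.6561 + 0.0256 + 0.0625 + 0.4096 = 1.9380

1.9380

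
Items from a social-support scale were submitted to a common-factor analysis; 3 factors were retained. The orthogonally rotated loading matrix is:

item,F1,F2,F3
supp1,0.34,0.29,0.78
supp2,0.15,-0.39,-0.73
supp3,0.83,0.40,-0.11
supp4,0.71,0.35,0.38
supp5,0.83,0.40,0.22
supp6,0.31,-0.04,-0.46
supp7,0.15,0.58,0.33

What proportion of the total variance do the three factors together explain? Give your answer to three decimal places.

SS loadings by factor: 2.1386, 1.0167, 1.6667; total = 4.8220.
Total variance with 7 standardized items is 7, so the solution explains 4.8220/7 = 0.6889.

0.689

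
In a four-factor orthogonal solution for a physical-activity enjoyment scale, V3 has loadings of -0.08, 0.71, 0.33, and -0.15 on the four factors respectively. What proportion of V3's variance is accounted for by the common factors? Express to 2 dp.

0.64

h² = (-0.08)² + 0.71² + 0.33² + (-0.15)² = 0.0064 + 0.5041 + 0.1089 + 0.0225 = 0.6419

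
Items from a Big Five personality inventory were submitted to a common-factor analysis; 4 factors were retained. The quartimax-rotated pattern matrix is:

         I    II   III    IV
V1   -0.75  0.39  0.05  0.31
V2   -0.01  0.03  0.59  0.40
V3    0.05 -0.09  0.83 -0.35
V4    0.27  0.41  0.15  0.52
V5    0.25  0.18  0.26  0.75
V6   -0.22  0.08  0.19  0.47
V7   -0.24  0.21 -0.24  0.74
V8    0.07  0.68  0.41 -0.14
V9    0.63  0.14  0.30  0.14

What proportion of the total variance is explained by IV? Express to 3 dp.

0.224

SS loadings for IV = 0.31² + 0.40² + (-0.35)² + 0.52² + 0.75² + 0.47² + 0.74² + (-0.14)² + 0.14² = 2.0192
Proportion of variance = 2.0192 / 9 = 0.2244.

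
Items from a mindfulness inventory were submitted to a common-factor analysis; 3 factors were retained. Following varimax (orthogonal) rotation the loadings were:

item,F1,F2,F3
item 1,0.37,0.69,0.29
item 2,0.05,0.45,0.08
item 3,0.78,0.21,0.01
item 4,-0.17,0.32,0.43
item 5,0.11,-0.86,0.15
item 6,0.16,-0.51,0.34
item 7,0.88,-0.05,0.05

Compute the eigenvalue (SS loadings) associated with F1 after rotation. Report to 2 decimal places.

1.59

SS loadings for F1 = 0.37² + 0.05² + 0.78² + (-0.17)² + 0.11² + 0.16² + 0.88² = 0.1369 + 0.0025 + 0.6084 + 0.0289 + 0.0121 + 0.0256 + 0.7744 = 1.5888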